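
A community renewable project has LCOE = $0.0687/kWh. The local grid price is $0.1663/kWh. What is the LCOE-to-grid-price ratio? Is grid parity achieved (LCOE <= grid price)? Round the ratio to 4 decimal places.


Compare LCOE to grid price:
  LCOE = $0.0687/kWh, Grid price = $0.1663/kWh
  Ratio = LCOE / grid_price = 0.0687 / 0.1663 = 0.4131
  Grid parity achieved (ratio <= 1)? yes

0.4131


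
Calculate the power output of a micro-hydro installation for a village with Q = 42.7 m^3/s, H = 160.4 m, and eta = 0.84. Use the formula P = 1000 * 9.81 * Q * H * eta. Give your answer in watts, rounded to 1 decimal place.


Apply the hydropower formula P = rho * g * Q * H * eta
rho * g = 1000 * 9.81 = 9810.0
P = 9810.0 * 42.7 * 160.4 * 0.84
P = 56439158.8 W

56439158.8


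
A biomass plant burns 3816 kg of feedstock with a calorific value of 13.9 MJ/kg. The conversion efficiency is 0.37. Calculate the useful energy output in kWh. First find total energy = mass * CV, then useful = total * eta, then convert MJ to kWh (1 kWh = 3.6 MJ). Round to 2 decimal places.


Total energy = mass * CV = 3816 * 13.9 = 53042.4 MJ
Useful energy = total * eta = 53042.4 * 0.37 = 19625.69 MJ
Convert to kWh: 19625.69 / 3.6
Useful energy = 5451.58 kWh

5451.58


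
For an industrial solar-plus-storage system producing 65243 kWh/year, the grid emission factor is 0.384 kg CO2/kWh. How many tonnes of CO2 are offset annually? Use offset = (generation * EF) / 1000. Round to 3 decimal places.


CO2 offset in kg = generation * emission_factor
CO2 offset = 65243 * 0.384 = 25053.31 kg
Convert to tonnes:
  CO2 offset = 25053.31 / 1000 = 25.053 tonnes

25.053


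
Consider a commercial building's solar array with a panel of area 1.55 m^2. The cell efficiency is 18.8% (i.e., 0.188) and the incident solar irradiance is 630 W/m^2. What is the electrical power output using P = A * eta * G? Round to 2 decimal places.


Use the solar power formula P = A * eta * G.
Given: A = 1.55 m^2, eta = 0.188, G = 630 W/m^2
P = 1.55 * 0.188 * 630
P = 183.58 W

183.58


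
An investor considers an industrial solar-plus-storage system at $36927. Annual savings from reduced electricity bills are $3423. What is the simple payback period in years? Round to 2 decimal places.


Simple payback period = initial cost / annual savings
Payback = 36927 / 3423
Payback = 10.79 years

10.79


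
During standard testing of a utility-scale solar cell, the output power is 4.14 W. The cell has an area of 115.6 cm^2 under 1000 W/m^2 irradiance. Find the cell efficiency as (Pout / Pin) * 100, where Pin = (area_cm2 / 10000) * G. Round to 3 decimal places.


First compute the input power:
  Pin = area_cm2 / 10000 * G = 115.6 / 10000 * 1000 = 11.56 W
Then compute efficiency:
  Efficiency = (Pout / Pin) * 100 = (4.14 / 11.56) * 100
  Efficiency = 35.813%

35.813


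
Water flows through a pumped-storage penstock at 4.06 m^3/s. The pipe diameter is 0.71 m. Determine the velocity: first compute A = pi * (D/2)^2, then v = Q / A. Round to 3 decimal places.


Compute pipe cross-sectional area:
  A = pi * (D/2)^2 = pi * (0.71/2)^2 = 0.3959 m^2
Calculate velocity:
  v = Q / A = 4.06 / 0.3959
  v = 10.255 m/s

10.255


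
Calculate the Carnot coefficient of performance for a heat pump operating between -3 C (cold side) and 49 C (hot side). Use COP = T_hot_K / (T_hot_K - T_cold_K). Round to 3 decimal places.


Convert to Kelvin:
  T_hot = 49 + 273.15 = 322.15 K
  T_cold = -3 + 273.15 = 270.15 K
Apply Carnot COP formula:
  COP = T_hot_K / (T_hot_K - T_cold_K) = 322.15 / 52.0
  COP = 6.195

6.195


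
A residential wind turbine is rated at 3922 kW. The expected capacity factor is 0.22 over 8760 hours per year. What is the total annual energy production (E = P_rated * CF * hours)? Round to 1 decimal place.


Annual energy = rated_kW * capacity_factor * hours_per_year
Given: P_rated = 3922 kW, CF = 0.22, hours = 8760
E = 3922 * 0.22 * 8760
E = 7558478.4 kWh

7558478.4


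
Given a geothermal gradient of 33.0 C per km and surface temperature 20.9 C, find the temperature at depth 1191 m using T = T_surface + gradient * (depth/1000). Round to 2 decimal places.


Convert depth to km: 1191 / 1000 = 1.191 km
Temperature increase = gradient * depth_km = 33.0 * 1.191 = 39.3 C
Temperature at depth = T_surface + delta_T = 20.9 + 39.3
T = 60.20 C

60.20


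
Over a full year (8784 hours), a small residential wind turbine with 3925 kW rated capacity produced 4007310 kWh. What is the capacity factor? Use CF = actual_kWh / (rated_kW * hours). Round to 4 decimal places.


Capacity factor = actual output / maximum possible output
Maximum possible = rated * hours = 3925 * 8784 = 34477200 kWh
CF = 4007310 / 34477200
CF = 0.1162

0.1162


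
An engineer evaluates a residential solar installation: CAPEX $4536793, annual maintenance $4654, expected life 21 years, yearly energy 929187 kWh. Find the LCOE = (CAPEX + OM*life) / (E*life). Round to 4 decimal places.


Total cost = CAPEX + OM * lifetime = 4536793 + 4654 * 21 = 4536793 + 97734 = 4634527
Total generation = annual * lifetime = 929187 * 21 = 19512927 kWh
LCOE = 4634527 / 19512927
LCOE = 0.2375 $/kWh

0.2375


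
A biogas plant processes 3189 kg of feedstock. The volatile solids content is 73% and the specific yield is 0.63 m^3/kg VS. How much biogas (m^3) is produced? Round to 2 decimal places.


Compute volatile solids:
  VS = mass * VS_fraction = 3189 * 0.73 = 2327.97 kg
Calculate biogas volume:
  Biogas = VS * specific_yield = 2327.97 * 0.63
  Biogas = 1466.62 m^3

1466.62


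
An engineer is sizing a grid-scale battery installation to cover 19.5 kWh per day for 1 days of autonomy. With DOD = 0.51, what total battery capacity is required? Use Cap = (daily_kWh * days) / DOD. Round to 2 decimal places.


Total energy needed = daily * days = 19.5 * 1 = 19.5 kWh
Account for depth of discharge:
  Cap = total_energy / DOD = 19.5 / 0.51
  Cap = 38.24 kWh

38.24


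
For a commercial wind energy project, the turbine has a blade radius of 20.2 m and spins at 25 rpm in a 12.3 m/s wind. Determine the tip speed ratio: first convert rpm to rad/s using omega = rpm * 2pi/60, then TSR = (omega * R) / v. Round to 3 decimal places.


Convert rotational speed to rad/s:
  omega = 25 * 2 * pi / 60 = 2.618 rad/s
Compute tip speed:
  v_tip = omega * R = 2.618 * 20.2 = 52.883 m/s
Tip speed ratio:
  TSR = v_tip / v_wind = 52.883 / 12.3 = 4.299

4.299


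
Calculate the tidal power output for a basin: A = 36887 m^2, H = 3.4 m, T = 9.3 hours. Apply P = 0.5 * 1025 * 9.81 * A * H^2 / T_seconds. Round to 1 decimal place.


Convert period to seconds: T = 9.3 * 3600 = 33480.0 s
H^2 = 3.4^2 = 11.56
P = 0.5 * rho * g * A * H^2 / T
P = 0.5 * 1025 * 9.81 * 36887 * 11.56 / 33480.0
P = 64033.7 W

64033.7


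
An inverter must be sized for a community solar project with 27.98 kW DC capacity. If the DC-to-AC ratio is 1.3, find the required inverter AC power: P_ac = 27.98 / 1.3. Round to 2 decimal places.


The inverter AC capacity is determined by the DC/AC ratio.
Given: P_dc = 27.98 kW, DC/AC ratio = 1.3
P_ac = P_dc / ratio = 27.98 / 1.3
P_ac = 21.52 kW

21.52


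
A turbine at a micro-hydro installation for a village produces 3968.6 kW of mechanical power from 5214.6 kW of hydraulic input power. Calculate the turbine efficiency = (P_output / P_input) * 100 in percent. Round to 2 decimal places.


Turbine efficiency = (output power / input power) * 100
eta = (3968.6 / 5214.6) * 100
eta = 76.11%

76.11


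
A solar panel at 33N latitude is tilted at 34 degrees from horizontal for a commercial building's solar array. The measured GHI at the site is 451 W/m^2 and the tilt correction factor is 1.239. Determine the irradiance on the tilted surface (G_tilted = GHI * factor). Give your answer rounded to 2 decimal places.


Identify the given values:
  GHI = 451 W/m^2, tilt correction factor = 1.239
Apply the formula G_tilted = GHI * factor:
  G_tilted = 451 * 1.239
  G_tilted = 558.79 W/m^2

558.79


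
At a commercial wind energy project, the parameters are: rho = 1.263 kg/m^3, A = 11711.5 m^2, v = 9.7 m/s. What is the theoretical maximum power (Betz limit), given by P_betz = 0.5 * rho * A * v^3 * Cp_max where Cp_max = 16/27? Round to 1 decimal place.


The Betz coefficient Cp_max = 16/27 = 0.5926
v^3 = 9.7^3 = 912.673
P_betz = 0.5 * rho * A * v^3 * Cp_max
P_betz = 0.5 * 1.263 * 11711.5 * 912.673 * 0.5926
P_betz = 3999975.2 W

3999975.2


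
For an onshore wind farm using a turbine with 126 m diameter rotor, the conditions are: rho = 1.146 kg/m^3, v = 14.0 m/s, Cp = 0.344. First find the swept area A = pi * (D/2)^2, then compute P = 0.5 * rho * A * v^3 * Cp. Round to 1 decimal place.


Step 1 -- Compute swept area:
  A = pi * (D/2)^2 = pi * (126/2)^2 = 12468.98 m^2
Step 2 -- Apply wind power equation:
  P = 0.5 * rho * A * v^3 * Cp
  v^3 = 14.0^3 = 2744.0
  P = 0.5 * 1.146 * 12468.98 * 2744.0 * 0.344
  P = 6744164.3 W

6744164.3


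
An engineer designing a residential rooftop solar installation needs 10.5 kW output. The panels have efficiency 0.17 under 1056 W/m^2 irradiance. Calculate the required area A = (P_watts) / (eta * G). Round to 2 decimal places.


Convert target power to watts: P = 10.5 * 1000 = 10500.0 W
Compute denominator: eta * G = 0.17 * 1056 = 179.52
Required area A = P / (eta * G) = 10500.0 / 179.52
A = 58.49 m^2

58.49


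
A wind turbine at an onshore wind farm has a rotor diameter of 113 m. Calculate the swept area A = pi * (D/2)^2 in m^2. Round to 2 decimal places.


Compute the rotor radius:
  r = D / 2 = 113 / 2 = 56.5 m
Calculate swept area:
  A = pi * r^2 = pi * 56.5^2
  A = 10028.75 m^2

10028.75


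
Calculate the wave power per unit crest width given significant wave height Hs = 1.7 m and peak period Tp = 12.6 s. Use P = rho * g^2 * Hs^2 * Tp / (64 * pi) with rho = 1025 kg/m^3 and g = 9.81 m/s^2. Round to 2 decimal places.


Apply wave power formula:
  g^2 = 9.81^2 = 96.2361
  Hs^2 = 1.7^2 = 2.89
  Numerator = rho * g^2 * Hs^2 * Tp = 1025 * 96.2361 * 2.89 * 12.6 = 3591949.88
  Denominator = 64 * pi = 201.0619
  P = 3591949.88 / 201.0619 = 17864.89 W/m

17864.89


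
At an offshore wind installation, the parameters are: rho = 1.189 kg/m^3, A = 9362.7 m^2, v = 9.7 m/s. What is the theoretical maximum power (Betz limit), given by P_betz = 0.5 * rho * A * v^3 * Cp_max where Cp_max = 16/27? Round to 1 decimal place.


The Betz coefficient Cp_max = 16/27 = 0.5926
v^3 = 9.7^3 = 912.673
P_betz = 0.5 * rho * A * v^3 * Cp_max
P_betz = 0.5 * 1.189 * 9362.7 * 912.673 * 0.5926
P_betz = 3010401.3 W

3010401.3


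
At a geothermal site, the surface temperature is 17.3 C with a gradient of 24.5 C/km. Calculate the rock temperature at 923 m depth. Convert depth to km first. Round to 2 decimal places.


Convert depth to km: 923 / 1000 = 0.923 km
Temperature increase = gradient * depth_km = 24.5 * 0.923 = 22.61 C
Temperature at depth = T_surface + delta_T = 17.3 + 22.61
T = 39.91 C

39.91


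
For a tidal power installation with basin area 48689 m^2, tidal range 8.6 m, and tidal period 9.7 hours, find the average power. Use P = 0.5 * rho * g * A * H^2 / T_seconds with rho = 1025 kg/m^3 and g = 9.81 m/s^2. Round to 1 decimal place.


Convert period to seconds: T = 9.7 * 3600 = 34920.0 s
H^2 = 8.6^2 = 73.96
P = 0.5 * rho * g * A * H^2 / T
P = 0.5 * 1025 * 9.81 * 48689 * 73.96 / 34920.0
P = 518461.4 W

518461.4


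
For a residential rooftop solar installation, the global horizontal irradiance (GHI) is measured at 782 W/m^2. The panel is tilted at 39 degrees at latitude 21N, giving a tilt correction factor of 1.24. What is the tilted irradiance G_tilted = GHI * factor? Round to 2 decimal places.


Identify the given values:
  GHI = 782 W/m^2, tilt correction factor = 1.24
Apply the formula G_tilted = GHI * factor:
  G_tilted = 782 * 1.24
  G_tilted = 969.68 W/m^2

969.68


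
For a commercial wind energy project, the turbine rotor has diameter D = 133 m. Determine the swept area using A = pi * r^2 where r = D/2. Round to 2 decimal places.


Compute the rotor radius:
  r = D / 2 = 133 / 2 = 66.5 m
Calculate swept area:
  A = pi * r^2 = pi * 66.5^2
  A = 13892.91 m^2

13892.91


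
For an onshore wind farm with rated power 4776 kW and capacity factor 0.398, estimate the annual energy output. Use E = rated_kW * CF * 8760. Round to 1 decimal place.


Annual energy = rated_kW * capacity_factor * hours_per_year
Given: P_rated = 4776 kW, CF = 0.398, hours = 8760
E = 4776 * 0.398 * 8760
E = 16651428.5 kWh

16651428.5


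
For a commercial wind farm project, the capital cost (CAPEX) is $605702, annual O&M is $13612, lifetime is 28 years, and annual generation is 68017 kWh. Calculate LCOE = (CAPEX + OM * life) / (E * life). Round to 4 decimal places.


Total cost = CAPEX + OM * lifetime = 605702 + 13612 * 28 = 605702 + 381136 = 986838
Total generation = annual * lifetime = 68017 * 28 = 1904476 kWh
LCOE = 986838 / 1904476
LCOE = 0.5182 $/kWh

0.5182


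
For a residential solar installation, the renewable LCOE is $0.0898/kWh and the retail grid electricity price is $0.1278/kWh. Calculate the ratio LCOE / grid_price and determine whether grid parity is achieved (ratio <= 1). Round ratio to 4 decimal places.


Compare LCOE to grid price:
  LCOE = $0.0898/kWh, Grid price = $0.1278/kWh
  Ratio = LCOE / grid_price = 0.0898 / 0.1278 = 0.7027
  Grid parity achieved (ratio <= 1)? yes

0.7027


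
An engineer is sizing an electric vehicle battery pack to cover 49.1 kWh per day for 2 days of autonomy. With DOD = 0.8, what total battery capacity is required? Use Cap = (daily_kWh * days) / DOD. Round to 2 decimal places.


Total energy needed = daily * days = 49.1 * 2 = 98.2 kWh
Account for depth of discharge:
  Cap = total_energy / DOD = 98.2 / 0.8
  Cap = 122.75 kWh

122.75


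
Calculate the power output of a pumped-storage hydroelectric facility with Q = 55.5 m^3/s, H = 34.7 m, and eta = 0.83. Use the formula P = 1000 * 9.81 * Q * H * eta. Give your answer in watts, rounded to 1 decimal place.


Apply the hydropower formula P = rho * g * Q * H * eta
rho * g = 1000 * 9.81 = 9810.0
P = 9810.0 * 55.5 * 34.7 * 0.83
P = 15680848.5 W

15680848.5


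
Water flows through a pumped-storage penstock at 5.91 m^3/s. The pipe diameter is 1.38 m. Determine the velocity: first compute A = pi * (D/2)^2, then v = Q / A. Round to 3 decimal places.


Compute pipe cross-sectional area:
  A = pi * (D/2)^2 = pi * (1.38/2)^2 = 1.4957 m^2
Calculate velocity:
  v = Q / A = 5.91 / 1.4957
  v = 3.951 m/s

3.951


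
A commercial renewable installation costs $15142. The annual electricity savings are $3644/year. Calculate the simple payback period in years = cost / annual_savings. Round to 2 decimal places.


Simple payback period = initial cost / annual savings
Payback = 15142 / 3644
Payback = 4.16 years

4.16


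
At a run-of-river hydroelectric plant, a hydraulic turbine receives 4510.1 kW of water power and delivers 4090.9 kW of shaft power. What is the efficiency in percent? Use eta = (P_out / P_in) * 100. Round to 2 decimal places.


Turbine efficiency = (output power / input power) * 100
eta = (4090.9 / 4510.1) * 100
eta = 90.71%

90.71


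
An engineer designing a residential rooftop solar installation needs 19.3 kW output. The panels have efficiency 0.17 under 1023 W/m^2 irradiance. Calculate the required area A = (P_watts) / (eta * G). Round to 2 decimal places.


Convert target power to watts: P = 19.3 * 1000 = 19300.0 W
Compute denominator: eta * G = 0.17 * 1023 = 173.91
Required area A = P / (eta * G) = 19300.0 / 173.91
A = 110.98 m^2

110.98


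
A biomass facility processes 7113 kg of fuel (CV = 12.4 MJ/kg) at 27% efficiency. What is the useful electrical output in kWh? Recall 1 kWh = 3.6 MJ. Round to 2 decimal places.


Total energy = mass * CV = 7113 * 12.4 = 88201.2 MJ
Useful energy = total * eta = 88201.2 * 0.27 = 23814.32 MJ
Convert to kWh: 23814.32 / 3.6
Useful energy = 6615.09 kWh

6615.09


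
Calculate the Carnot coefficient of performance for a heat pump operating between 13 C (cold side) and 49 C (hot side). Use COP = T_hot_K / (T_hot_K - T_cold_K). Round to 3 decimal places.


Convert to Kelvin:
  T_hot = 49 + 273.15 = 322.15 K
  T_cold = 13 + 273.15 = 286.15 K
Apply Carnot COP formula:
  COP = T_hot_K / (T_hot_K - T_cold_K) = 322.15 / 36.0
  COP = 8.949

8.949


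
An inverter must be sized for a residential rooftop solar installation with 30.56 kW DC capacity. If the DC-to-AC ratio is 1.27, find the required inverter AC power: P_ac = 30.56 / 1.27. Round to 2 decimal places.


The inverter AC capacity is determined by the DC/AC ratio.
Given: P_dc = 30.56 kW, DC/AC ratio = 1.27
P_ac = P_dc / ratio = 30.56 / 1.27
P_ac = 24.06 kW

24.06


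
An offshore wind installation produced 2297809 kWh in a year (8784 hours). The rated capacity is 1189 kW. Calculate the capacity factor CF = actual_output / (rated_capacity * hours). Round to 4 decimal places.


Capacity factor = actual output / maximum possible output
Maximum possible = rated * hours = 1189 * 8784 = 10444176 kWh
CF = 2297809 / 10444176
CF = 0.2200

0.2200


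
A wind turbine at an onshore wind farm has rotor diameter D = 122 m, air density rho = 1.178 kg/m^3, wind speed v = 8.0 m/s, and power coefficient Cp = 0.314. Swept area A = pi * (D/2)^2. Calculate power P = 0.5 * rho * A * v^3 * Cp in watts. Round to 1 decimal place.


Step 1 -- Compute swept area:
  A = pi * (D/2)^2 = pi * (122/2)^2 = 11689.87 m^2
Step 2 -- Apply wind power equation:
  P = 0.5 * rho * A * v^3 * Cp
  v^3 = 8.0^3 = 512.0
  P = 0.5 * 1.178 * 11689.87 * 512.0 * 0.314
  P = 1106940.9 W

1106940.9


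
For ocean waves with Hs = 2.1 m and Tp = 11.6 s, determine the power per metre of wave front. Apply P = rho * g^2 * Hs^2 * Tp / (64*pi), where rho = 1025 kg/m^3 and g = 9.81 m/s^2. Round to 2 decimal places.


Apply wave power formula:
  g^2 = 9.81^2 = 96.2361
  Hs^2 = 2.1^2 = 4.41
  Numerator = rho * g^2 * Hs^2 * Tp = 1025 * 96.2361 * 4.41 * 11.6 = 5046130.28
  Denominator = 64 * pi = 201.0619
  P = 5046130.28 / 201.0619 = 25097.39 W/m

25097.39


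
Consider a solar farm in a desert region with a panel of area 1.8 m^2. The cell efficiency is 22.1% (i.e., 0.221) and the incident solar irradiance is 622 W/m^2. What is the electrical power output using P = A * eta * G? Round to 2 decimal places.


Use the solar power formula P = A * eta * G.
Given: A = 1.8 m^2, eta = 0.221, G = 622 W/m^2
P = 1.8 * 0.221 * 622
P = 247.43 W

247.43


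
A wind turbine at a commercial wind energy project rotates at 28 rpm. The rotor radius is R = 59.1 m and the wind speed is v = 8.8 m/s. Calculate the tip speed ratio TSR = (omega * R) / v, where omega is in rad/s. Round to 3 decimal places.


Convert rotational speed to rad/s:
  omega = 28 * 2 * pi / 60 = 2.9322 rad/s
Compute tip speed:
  v_tip = omega * R = 2.9322 * 59.1 = 173.29 m/s
Tip speed ratio:
  TSR = v_tip / v_wind = 173.29 / 8.8 = 19.692

19.692


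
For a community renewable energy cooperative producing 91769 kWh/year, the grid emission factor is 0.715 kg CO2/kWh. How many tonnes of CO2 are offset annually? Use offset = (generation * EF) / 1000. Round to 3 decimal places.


CO2 offset in kg = generation * emission_factor
CO2 offset = 91769 * 0.715 = 65614.84 kg
Convert to tonnes:
  CO2 offset = 65614.84 / 1000 = 65.615 tonnes

65.615


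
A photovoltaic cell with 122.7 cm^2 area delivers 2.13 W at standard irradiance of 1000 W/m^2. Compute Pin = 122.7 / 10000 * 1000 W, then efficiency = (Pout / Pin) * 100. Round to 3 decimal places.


First compute the input power:
  Pin = area_cm2 / 10000 * G = 122.7 / 10000 * 1000 = 12.27 W
Then compute efficiency:
  Efficiency = (Pout / Pin) * 100 = (2.13 / 12.27) * 100
  Efficiency = 17.359%

17.359


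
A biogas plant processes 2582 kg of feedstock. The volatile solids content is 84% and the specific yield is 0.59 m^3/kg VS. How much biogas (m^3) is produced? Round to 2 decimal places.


Compute volatile solids:
  VS = mass * VS_fraction = 2582 * 0.84 = 2168.88 kg
Calculate biogas volume:
  Biogas = VS * specific_yield = 2168.88 * 0.59
  Biogas = 1279.64 m^3

1279.64


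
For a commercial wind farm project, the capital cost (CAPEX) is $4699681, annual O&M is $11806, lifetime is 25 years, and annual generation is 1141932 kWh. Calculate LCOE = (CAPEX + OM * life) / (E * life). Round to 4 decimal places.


Total cost = CAPEX + OM * lifetime = 4699681 + 11806 * 25 = 4699681 + 295150 = 4994831
Total generation = annual * lifetime = 1141932 * 25 = 28548300 kWh
LCOE = 4994831 / 28548300
LCOE = 0.1750 $/kWh

0.1750


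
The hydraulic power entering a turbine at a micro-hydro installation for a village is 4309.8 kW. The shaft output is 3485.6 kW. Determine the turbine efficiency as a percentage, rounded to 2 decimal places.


Turbine efficiency = (output power / input power) * 100
eta = (3485.6 / 4309.8) * 100
eta = 80.88%

80.88


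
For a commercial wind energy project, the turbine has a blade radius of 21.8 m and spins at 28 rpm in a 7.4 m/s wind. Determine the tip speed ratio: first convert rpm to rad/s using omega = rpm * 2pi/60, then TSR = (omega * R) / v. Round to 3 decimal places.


Convert rotational speed to rad/s:
  omega = 28 * 2 * pi / 60 = 2.9322 rad/s
Compute tip speed:
  v_tip = omega * R = 2.9322 * 21.8 = 63.921 m/s
Tip speed ratio:
  TSR = v_tip / v_wind = 63.921 / 7.4 = 8.638

8.638


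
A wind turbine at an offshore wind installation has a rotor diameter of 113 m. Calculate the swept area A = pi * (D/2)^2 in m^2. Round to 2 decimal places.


Compute the rotor radius:
  r = D / 2 = 113 / 2 = 56.5 m
Calculate swept area:
  A = pi * r^2 = pi * 56.5^2
  A = 10028.75 m^2

10028.75


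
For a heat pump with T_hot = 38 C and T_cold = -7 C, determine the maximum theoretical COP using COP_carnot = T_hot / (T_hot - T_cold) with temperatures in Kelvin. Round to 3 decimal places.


Convert to Kelvin:
  T_hot = 38 + 273.15 = 311.15 K
  T_cold = -7 + 273.15 = 266.15 K
Apply Carnot COP formula:
  COP = T_hot_K / (T_hot_K - T_cold_K) = 311.15 / 45.0
  COP = 6.914

6.914


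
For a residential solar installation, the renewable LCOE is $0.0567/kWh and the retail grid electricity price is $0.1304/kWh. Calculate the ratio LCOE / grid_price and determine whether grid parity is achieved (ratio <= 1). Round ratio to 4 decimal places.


Compare LCOE to grid price:
  LCOE = $0.0567/kWh, Grid price = $0.1304/kWh
  Ratio = LCOE / grid_price = 0.0567 / 0.1304 = 0.4348
  Grid parity achieved (ratio <= 1)? yes

0.4348


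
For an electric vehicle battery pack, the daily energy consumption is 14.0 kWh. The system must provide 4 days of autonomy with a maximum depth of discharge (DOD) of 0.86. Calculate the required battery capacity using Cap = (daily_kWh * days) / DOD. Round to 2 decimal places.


Total energy needed = daily * days = 14.0 * 4 = 56.0 kWh
Account for depth of discharge:
  Cap = total_energy / DOD = 56.0 / 0.86
  Cap = 65.12 kWh

65.12


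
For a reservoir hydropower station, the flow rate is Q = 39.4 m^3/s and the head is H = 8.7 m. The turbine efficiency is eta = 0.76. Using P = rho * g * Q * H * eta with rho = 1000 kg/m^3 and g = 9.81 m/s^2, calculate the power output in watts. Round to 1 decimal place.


Apply the hydropower formula P = rho * g * Q * H * eta
rho * g = 1000 * 9.81 = 9810.0
P = 9810.0 * 39.4 * 8.7 * 0.76
P = 2555630.6 W

2555630.6


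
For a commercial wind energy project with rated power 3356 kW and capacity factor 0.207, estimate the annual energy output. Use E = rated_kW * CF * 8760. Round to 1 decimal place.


Annual energy = rated_kW * capacity_factor * hours_per_year
Given: P_rated = 3356 kW, CF = 0.207, hours = 8760
E = 3356 * 0.207 * 8760
E = 6085501.9 kWh

6085501.9


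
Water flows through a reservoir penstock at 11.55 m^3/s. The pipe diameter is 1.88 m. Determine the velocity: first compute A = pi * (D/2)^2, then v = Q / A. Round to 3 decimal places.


Compute pipe cross-sectional area:
  A = pi * (D/2)^2 = pi * (1.88/2)^2 = 2.7759 m^2
Calculate velocity:
  v = Q / A = 11.55 / 2.7759
  v = 4.161 m/s

4.161


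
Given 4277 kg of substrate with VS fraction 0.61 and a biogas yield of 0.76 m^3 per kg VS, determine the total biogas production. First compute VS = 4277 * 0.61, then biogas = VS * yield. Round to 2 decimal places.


Compute volatile solids:
  VS = mass * VS_fraction = 4277 * 0.61 = 2608.97 kg
Calculate biogas volume:
  Biogas = VS * specific_yield = 2608.97 * 0.76
  Biogas = 1982.82 m^3

1982.82


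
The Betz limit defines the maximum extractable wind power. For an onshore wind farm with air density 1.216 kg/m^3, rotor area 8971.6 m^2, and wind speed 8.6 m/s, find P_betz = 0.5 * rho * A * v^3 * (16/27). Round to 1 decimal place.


The Betz coefficient Cp_max = 16/27 = 0.5926
v^3 = 8.6^3 = 636.056
P_betz = 0.5 * rho * A * v^3 * Cp_max
P_betz = 0.5 * 1.216 * 8971.6 * 636.056 * 0.5926
P_betz = 2056009.2 W

2056009.2


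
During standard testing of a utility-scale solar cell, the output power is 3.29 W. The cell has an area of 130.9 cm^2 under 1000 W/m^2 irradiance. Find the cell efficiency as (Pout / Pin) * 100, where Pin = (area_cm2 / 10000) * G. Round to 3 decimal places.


First compute the input power:
  Pin = area_cm2 / 10000 * G = 130.9 / 10000 * 1000 = 13.09 W
Then compute efficiency:
  Efficiency = (Pout / Pin) * 100 = (3.29 / 13.09) * 100
  Efficiency = 25.134%

25.134


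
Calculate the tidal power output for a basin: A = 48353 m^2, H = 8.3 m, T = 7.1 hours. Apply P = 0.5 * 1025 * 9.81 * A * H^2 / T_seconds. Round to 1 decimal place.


Convert period to seconds: T = 7.1 * 3600 = 25560.0 s
H^2 = 8.3^2 = 68.89
P = 0.5 * rho * g * A * H^2 / T
P = 0.5 * 1025 * 9.81 * 48353 * 68.89 / 25560.0
P = 655211.7 W

655211.7


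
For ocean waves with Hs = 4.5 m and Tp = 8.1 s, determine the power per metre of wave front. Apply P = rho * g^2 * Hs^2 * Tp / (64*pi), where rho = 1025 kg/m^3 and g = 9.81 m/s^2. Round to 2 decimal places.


Apply wave power formula:
  g^2 = 9.81^2 = 96.2361
  Hs^2 = 4.5^2 = 20.25
  Numerator = rho * g^2 * Hs^2 * Tp = 1025 * 96.2361 * 20.25 * 8.1 = 16179754.46
  Denominator = 64 * pi = 201.0619
  P = 16179754.46 / 201.0619 = 80471.50 W/m

80471.50


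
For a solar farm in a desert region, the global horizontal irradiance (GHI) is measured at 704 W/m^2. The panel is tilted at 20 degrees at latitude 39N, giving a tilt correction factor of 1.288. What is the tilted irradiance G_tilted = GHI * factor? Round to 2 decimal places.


Identify the given values:
  GHI = 704 W/m^2, tilt correction factor = 1.288
Apply the formula G_tilted = GHI * factor:
  G_tilted = 704 * 1.288
  G_tilted = 906.75 W/m^2

906.75


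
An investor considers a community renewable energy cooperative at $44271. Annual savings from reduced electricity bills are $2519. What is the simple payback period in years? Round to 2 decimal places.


Simple payback period = initial cost / annual savings
Payback = 44271 / 2519
Payback = 17.57 years

17.57


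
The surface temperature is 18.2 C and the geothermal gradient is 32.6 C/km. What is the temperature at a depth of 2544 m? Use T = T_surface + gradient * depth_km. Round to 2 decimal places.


Convert depth to km: 2544 / 1000 = 2.544 km
Temperature increase = gradient * depth_km = 32.6 * 2.544 = 82.93 C
Temperature at depth = T_surface + delta_T = 18.2 + 82.93
T = 101.13 C

101.13


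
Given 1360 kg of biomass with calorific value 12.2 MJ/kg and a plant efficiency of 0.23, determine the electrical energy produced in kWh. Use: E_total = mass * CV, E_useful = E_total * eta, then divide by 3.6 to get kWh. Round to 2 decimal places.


Total energy = mass * CV = 1360 * 12.2 = 16592.0 MJ
Useful energy = total * eta = 16592.0 * 0.23 = 3816.16 MJ
Convert to kWh: 3816.16 / 3.6
Useful energy = 1060.04 kWh

1060.04


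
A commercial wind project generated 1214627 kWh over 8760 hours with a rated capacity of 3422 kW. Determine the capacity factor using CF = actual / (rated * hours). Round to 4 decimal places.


Capacity factor = actual output / maximum possible output
Maximum possible = rated * hours = 3422 * 8760 = 29976720 kWh
CF = 1214627 / 29976720
CF = 0.0405

0.0405


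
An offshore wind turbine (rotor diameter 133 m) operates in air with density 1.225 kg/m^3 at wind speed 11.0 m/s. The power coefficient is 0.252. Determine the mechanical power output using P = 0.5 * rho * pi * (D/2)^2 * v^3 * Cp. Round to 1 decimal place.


Step 1 -- Compute swept area:
  A = pi * (D/2)^2 = pi * (133/2)^2 = 13892.91 m^2
Step 2 -- Apply wind power equation:
  P = 0.5 * rho * A * v^3 * Cp
  v^3 = 11.0^3 = 1331.0
  P = 0.5 * 1.225 * 13892.91 * 1331.0 * 0.252
  P = 2854157.0 W

2854157.0


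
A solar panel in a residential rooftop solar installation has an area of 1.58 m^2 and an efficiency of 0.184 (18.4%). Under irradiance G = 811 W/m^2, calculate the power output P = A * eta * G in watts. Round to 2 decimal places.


Use the solar power formula P = A * eta * G.
Given: A = 1.58 m^2, eta = 0.184, G = 811 W/m^2
P = 1.58 * 0.184 * 811
P = 235.77 W

235.77


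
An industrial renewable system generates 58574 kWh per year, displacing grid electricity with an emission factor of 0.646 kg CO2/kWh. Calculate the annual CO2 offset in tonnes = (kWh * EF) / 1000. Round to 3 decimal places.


CO2 offset in kg = generation * emission_factor
CO2 offset = 58574 * 0.646 = 37838.8 kg
Convert to tonnes:
  CO2 offset = 37838.8 / 1000 = 37.839 tonnes

37.839


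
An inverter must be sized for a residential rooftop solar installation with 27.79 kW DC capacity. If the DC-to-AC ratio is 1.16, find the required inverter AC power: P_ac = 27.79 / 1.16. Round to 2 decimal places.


The inverter AC capacity is determined by the DC/AC ratio.
Given: P_dc = 27.79 kW, DC/AC ratio = 1.16
P_ac = P_dc / ratio = 27.79 / 1.16
P_ac = 23.96 kW

23.96


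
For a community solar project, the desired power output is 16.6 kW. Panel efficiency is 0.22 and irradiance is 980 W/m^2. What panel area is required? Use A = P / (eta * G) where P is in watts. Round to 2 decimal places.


Convert target power to watts: P = 16.6 * 1000 = 16600.0 W
Compute denominator: eta * G = 0.22 * 980 = 215.6
Required area A = P / (eta * G) = 16600.0 / 215.6
A = 76.99 m^2

76.99


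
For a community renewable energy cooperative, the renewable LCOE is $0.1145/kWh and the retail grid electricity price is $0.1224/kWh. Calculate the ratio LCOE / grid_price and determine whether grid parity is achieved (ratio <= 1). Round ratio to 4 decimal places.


Compare LCOE to grid price:
  LCOE = $0.1145/kWh, Grid price = $0.1224/kWh
  Ratio = LCOE / grid_price = 0.1145 / 0.1224 = 0.9355
  Grid parity achieved (ratio <= 1)? yes

0.9355


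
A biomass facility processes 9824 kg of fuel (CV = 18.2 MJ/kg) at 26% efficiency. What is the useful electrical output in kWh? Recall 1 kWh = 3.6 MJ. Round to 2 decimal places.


Total energy = mass * CV = 9824 * 18.2 = 178796.8 MJ
Useful energy = total * eta = 178796.8 * 0.26 = 46487.17 MJ
Convert to kWh: 46487.17 / 3.6
Useful energy = 12913.10 kWh

12913.10


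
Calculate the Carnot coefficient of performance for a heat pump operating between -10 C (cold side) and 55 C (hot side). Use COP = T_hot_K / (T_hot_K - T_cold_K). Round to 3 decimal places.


Convert to Kelvin:
  T_hot = 55 + 273.15 = 328.15 K
  T_cold = -10 + 273.15 = 263.15 K
Apply Carnot COP formula:
  COP = T_hot_K / (T_hot_K - T_cold_K) = 328.15 / 65.0
  COP = 5.048

5.048


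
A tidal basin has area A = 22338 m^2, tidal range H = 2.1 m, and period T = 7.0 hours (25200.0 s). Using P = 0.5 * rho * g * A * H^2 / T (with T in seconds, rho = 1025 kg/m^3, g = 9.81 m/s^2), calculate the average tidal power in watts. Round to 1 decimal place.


Convert period to seconds: T = 7.0 * 3600 = 25200.0 s
H^2 = 2.1^2 = 4.41
P = 0.5 * rho * g * A * H^2 / T
P = 0.5 * 1025 * 9.81 * 22338 * 4.41 / 25200.0
P = 19653.7 W

19653.7


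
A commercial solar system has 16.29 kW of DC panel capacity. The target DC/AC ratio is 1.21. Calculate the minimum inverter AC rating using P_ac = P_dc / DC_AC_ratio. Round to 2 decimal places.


The inverter AC capacity is determined by the DC/AC ratio.
Given: P_dc = 16.29 kW, DC/AC ratio = 1.21
P_ac = P_dc / ratio = 16.29 / 1.21
P_ac = 13.46 kW

13.46


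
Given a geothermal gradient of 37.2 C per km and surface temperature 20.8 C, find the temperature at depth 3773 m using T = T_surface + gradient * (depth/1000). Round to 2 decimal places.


Convert depth to km: 3773 / 1000 = 3.773 km
Temperature increase = gradient * depth_km = 37.2 * 3.773 = 140.36 C
Temperature at depth = T_surface + delta_T = 20.8 + 140.36
T = 161.16 C

161.16


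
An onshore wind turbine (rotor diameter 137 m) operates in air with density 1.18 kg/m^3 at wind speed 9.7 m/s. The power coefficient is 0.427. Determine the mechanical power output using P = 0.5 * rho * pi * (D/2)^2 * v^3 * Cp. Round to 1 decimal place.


Step 1 -- Compute swept area:
  A = pi * (D/2)^2 = pi * (137/2)^2 = 14741.14 m^2
Step 2 -- Apply wind power equation:
  P = 0.5 * rho * A * v^3 * Cp
  v^3 = 9.7^3 = 912.673
  P = 0.5 * 1.18 * 14741.14 * 912.673 * 0.427
  P = 3389425.6 W

3389425.6


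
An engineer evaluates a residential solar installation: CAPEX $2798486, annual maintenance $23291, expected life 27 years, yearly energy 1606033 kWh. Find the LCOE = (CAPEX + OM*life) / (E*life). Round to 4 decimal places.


Total cost = CAPEX + OM * lifetime = 2798486 + 23291 * 27 = 2798486 + 628857 = 3427343
Total generation = annual * lifetime = 1606033 * 27 = 43362891 kWh
LCOE = 3427343 / 43362891
LCOE = 0.0790 $/kWh

0.0790


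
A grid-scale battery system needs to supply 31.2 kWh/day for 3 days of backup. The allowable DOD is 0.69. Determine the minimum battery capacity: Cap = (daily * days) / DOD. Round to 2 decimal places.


Total energy needed = daily * days = 31.2 * 3 = 93.6 kWh
Account for depth of discharge:
  Cap = total_energy / DOD = 93.6 / 0.69
  Cap = 135.65 kWh

135.65


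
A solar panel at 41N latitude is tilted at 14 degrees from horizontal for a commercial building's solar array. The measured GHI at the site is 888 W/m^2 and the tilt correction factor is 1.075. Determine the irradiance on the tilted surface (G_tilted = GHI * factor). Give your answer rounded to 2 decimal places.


Identify the given values:
  GHI = 888 W/m^2, tilt correction factor = 1.075
Apply the formula G_tilted = GHI * factor:
  G_tilted = 888 * 1.075
  G_tilted = 954.60 W/m^2

954.60


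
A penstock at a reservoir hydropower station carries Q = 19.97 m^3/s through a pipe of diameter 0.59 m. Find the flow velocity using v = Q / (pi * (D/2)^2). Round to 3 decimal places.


Compute pipe cross-sectional area:
  A = pi * (D/2)^2 = pi * (0.59/2)^2 = 0.2734 m^2
Calculate velocity:
  v = Q / A = 19.97 / 0.2734
  v = 73.044 m/s

73.044


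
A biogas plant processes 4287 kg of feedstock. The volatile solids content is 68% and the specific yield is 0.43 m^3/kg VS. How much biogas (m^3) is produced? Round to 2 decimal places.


Compute volatile solids:
  VS = mass * VS_fraction = 4287 * 0.68 = 2915.16 kg
Calculate biogas volume:
  Biogas = VS * specific_yield = 2915.16 * 0.43
  Biogas = 1253.52 m^3

1253.52


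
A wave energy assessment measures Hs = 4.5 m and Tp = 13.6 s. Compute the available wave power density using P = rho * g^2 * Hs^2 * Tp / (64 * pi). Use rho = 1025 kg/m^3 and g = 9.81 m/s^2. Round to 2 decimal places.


Apply wave power formula:
  g^2 = 9.81^2 = 96.2361
  Hs^2 = 4.5^2 = 20.25
  Numerator = rho * g^2 * Hs^2 * Tp = 1025 * 96.2361 * 20.25 * 13.6 = 27166007.49
  Denominator = 64 * pi = 201.0619
  P = 27166007.49 / 201.0619 = 135112.64 W/m

135112.64


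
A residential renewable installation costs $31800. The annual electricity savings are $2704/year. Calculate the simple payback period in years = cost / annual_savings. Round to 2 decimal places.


Simple payback period = initial cost / annual savings
Payback = 31800 / 2704
Payback = 11.76 years

11.76


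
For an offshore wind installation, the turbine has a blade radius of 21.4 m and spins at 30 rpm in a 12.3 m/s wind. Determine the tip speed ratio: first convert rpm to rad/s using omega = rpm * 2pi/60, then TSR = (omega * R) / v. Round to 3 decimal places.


Convert rotational speed to rad/s:
  omega = 30 * 2 * pi / 60 = 3.1416 rad/s
Compute tip speed:
  v_tip = omega * R = 3.1416 * 21.4 = 67.23 m/s
Tip speed ratio:
  TSR = v_tip / v_wind = 67.23 / 12.3 = 5.466

5.466


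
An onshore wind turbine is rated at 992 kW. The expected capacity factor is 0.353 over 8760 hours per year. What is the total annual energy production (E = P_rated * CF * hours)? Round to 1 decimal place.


Annual energy = rated_kW * capacity_factor * hours_per_year
Given: P_rated = 992 kW, CF = 0.353, hours = 8760
E = 992 * 0.353 * 8760
E = 3067541.8 kWh

3067541.8


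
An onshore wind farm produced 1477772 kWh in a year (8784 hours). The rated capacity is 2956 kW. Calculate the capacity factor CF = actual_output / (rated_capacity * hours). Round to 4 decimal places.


Capacity factor = actual output / maximum possible output
Maximum possible = rated * hours = 2956 * 8784 = 25965504 kWh
CF = 1477772 / 25965504
CF = 0.0569

0.0569


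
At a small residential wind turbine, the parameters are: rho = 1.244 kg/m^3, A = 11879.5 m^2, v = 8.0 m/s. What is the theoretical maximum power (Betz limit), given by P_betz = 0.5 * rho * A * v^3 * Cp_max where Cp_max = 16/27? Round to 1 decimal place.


The Betz coefficient Cp_max = 16/27 = 0.5926
v^3 = 8.0^3 = 512.0
P_betz = 0.5 * rho * A * v^3 * Cp_max
P_betz = 0.5 * 1.244 * 11879.5 * 512.0 * 0.5926
P_betz = 2241892.2 W

2241892.2


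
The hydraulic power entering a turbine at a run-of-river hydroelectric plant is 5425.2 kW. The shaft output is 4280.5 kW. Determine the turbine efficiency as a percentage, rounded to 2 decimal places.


Turbine efficiency = (output power / input power) * 100
eta = (4280.5 / 5425.2) * 100
eta = 78.90%

78.90


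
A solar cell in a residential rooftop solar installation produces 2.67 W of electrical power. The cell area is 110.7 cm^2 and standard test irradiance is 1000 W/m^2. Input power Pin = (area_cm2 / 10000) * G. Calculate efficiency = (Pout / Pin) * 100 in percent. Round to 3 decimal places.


First compute the input power:
  Pin = area_cm2 / 10000 * G = 110.7 / 10000 * 1000 = 11.07 W
Then compute efficiency:
  Efficiency = (Pout / Pin) * 100 = (2.67 / 11.07) * 100
  Efficiency = 24.119%

24.119


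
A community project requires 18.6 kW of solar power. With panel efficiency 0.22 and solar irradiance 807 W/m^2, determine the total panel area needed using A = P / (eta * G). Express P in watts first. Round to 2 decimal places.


Convert target power to watts: P = 18.6 * 1000 = 18600.0 W
Compute denominator: eta * G = 0.22 * 807 = 177.54
Required area A = P / (eta * G) = 18600.0 / 177.54
A = 104.77 m^2

104.77


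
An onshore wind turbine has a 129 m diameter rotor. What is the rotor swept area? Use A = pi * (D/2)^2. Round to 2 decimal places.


Compute the rotor radius:
  r = D / 2 = 129 / 2 = 64.5 m
Calculate swept area:
  A = pi * r^2 = pi * 64.5^2
  A = 13069.81 m^2

13069.81


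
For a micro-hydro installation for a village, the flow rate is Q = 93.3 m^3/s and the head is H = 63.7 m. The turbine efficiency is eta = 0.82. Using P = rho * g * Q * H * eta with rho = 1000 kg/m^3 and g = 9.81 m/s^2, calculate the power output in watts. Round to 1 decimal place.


Apply the hydropower formula P = rho * g * Q * H * eta
rho * g = 1000 * 9.81 = 9810.0
P = 9810.0 * 93.3 * 63.7 * 0.82
P = 47808369.9 W

47808369.9


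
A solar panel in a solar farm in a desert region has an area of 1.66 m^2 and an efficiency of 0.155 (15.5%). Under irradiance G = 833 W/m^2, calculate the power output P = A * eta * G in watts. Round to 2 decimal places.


Use the solar power formula P = A * eta * G.
Given: A = 1.66 m^2, eta = 0.155, G = 833 W/m^2
P = 1.66 * 0.155 * 833
P = 214.33 W

214.33
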